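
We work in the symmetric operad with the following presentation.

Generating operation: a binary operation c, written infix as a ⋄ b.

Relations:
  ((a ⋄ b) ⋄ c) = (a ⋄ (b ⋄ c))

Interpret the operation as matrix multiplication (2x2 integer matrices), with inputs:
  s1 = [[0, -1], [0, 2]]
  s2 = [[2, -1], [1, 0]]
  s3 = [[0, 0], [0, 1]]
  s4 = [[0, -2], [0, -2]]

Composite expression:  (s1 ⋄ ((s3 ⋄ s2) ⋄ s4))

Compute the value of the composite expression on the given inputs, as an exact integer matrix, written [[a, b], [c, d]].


[[0, 2], [0, -4]]

(s3 ⋄ s2) = [[0, 0], [1, 0]]
((s3 ⋄ s2) ⋄ s4) = [[0, 0], [0, -2]]
(s1 ⋄ ((s3 ⋄ s2) ⋄ s4)) = [[0, 2], [0, -4]]


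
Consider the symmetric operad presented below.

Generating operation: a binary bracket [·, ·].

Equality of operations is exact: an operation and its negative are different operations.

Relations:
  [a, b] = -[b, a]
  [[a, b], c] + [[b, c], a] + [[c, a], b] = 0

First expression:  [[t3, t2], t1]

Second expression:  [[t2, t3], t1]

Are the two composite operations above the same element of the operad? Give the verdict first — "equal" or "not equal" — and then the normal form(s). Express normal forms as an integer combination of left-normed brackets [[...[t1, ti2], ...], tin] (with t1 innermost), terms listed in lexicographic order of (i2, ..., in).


Reducing the first expression gives [[t1, t2], t3] - [[t1, t3], t2]
Reducing the second expression gives -[[t1, t2], t3] + [[t1, t3], t2]
The forms do not match — not equal.

not equal; first: [[t1, t2], t3] - [[t1, t3], t2]; second: -[[t1, t2], t3] + [[t1, t3], t2]


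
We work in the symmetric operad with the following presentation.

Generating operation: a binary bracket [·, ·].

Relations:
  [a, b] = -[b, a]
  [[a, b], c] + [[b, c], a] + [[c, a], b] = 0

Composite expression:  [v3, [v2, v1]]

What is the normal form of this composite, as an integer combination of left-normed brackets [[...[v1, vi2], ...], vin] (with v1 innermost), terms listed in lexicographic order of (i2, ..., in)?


Skip Jacobi rewriting: expand, keep v1-initial words, read off terms.
Composite bracket: [v3, [v2, v1]]
Expanding via [a, b] = ab - ba: 4 signed words (2^2 = 4).
Collect the words opening with v1:
  from v1v2v3, sign +1: term +[[v1, v2], v3]

[[v1, v2], v3]


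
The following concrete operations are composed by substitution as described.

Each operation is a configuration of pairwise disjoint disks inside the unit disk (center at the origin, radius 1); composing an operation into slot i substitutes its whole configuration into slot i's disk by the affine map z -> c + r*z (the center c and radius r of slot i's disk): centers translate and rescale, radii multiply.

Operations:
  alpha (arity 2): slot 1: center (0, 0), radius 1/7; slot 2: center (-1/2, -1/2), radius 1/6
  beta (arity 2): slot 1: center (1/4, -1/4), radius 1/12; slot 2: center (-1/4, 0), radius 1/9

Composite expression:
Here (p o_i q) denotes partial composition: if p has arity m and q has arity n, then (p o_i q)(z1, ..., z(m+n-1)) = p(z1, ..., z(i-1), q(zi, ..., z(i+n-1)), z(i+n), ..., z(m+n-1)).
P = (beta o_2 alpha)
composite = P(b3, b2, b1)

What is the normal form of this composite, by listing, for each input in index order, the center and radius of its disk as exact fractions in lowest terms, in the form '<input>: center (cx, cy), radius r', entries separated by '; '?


b1: center (-11/36, -1/18), radius 1/54; b2: center (-1/4, 0), radius 1/63; b3: center (1/4, -1/4), radius 1/12

Follow each b-input down from beta: c' goes to c + r*c', radius to r*r'.
input b3: composing its 1 substitution step yields center (1/4, -1/4), radius 1/12
input b2: composing its 2 substitution steps yields center (-1/4, 0), radius 1/63
input b1: composing its 2 substitution steps yields center (-11/36, -1/18), radius 1/54


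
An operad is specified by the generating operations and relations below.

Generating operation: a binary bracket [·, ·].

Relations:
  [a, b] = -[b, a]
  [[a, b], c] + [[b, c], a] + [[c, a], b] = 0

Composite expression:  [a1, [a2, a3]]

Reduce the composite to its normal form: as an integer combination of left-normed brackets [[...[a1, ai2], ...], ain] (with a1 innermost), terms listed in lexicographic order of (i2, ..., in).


[[a1, a2], a3] - [[a1, a3], a2]

Antisymmetry and Jacobi reduce to a1-anchored left-normed brackets.
Composite bracket: [a1, [a2, a3]]
The bracket unfolds into 4 signed words via [a, b] = ab - ba (2^2 = 4).
Collect the words opening with a1:
  the word a1a2a3 carries sign +1 and contributes +[[a1, a2], a3]
  the word a1a3a2 carries sign -1 and contributes -[[a1, a3], a2]


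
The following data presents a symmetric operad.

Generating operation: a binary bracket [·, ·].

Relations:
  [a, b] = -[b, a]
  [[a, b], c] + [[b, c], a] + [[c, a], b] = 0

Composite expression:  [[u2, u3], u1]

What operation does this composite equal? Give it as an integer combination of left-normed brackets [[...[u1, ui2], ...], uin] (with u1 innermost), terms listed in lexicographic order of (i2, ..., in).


Skip Jacobi rewriting: expand, keep u1-initial words, read off terms.
Composite bracket: [[u2, u3], u1]
Applying ab - ba throughout gives 4 signed words (2^2 = 4).
The u1-initial words carry the normal form:
  from u1u2u3, sign -1: term -[[u1, u2], u3]
  from u1u3u2, sign +1: term +[[u1, u3], u2]

-[[u1, u2], u3] + [[u1, u3], u2]


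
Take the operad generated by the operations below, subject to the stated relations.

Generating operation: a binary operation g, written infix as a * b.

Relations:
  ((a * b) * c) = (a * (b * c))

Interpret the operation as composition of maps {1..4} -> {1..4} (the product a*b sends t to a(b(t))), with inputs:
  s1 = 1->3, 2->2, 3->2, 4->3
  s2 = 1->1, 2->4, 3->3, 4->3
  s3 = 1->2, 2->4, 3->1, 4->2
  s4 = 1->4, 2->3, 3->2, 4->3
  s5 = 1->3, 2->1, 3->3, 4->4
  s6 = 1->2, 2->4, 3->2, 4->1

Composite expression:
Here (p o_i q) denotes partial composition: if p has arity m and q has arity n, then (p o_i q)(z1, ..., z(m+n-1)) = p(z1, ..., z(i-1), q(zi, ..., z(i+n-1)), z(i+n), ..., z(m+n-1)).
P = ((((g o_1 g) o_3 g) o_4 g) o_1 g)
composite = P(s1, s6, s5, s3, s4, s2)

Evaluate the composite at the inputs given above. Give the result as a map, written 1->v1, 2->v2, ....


(s1 * s6) = 1->2, 2->3, 3->2, 4->3
((s1 * s6) * s5) = 1->2, 2->2, 3->2, 4->3
(s4 * s2) = 1->4, 2->3, 3->2, 4->2
(s3 * (s4 * s2)) = 1->2, 2->1, 3->4, 4->4
(((s1 * s6) * s5) * (s3 * (s4 * s2))) = 1->2, 2->2, 3->3, 4->3

1->2, 2->2, 3->3, 4->3


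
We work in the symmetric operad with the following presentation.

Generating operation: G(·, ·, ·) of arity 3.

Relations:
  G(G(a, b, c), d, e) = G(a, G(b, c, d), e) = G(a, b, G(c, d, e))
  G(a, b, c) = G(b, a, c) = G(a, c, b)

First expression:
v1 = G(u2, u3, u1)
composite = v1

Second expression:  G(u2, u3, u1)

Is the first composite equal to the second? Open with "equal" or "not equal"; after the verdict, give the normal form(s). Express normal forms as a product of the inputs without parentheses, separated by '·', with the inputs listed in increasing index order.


equal — both sides give u1 · u2 · u3

In normal form, the first expression is u1 · u2 · u3
In normal form, the second expression is u1 · u2 · u3
The forms coincide; equal.


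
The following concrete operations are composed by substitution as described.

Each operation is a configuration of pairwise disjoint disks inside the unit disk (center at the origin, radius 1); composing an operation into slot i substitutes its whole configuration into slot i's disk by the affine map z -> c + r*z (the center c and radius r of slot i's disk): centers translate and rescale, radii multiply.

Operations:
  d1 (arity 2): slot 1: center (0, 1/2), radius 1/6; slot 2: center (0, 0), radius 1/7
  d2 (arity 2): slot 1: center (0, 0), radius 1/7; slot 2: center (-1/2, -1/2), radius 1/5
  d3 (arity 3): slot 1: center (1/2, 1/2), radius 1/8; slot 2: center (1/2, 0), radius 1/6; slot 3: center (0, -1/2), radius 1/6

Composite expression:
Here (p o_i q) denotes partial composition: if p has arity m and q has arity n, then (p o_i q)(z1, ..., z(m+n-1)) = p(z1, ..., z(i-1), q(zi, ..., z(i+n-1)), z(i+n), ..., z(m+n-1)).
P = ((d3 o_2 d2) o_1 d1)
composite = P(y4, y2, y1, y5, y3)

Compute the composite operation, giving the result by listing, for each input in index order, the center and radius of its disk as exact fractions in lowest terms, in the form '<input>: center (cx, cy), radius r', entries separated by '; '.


y1: center (1/2, 0), radius 1/42; y2: center (1/2, 1/2), radius 1/56; y3: center (0, -1/2), radius 1/6; y4: center (1/2, 9/16), radius 1/48; y5: center (5/12, -1/12), radius 1/30

Each y-disk chains the slot maps above it in d3; radii multiply.
for y4, the 2-step affine chain lands on center (1/2, 9/16), radius 1/48
for y2, the 2-step affine chain lands on center (1/2, 1/2), radius 1/56
for y1, the 2-step affine chain lands on center (1/2, 0), radius 1/42
for y5, the 2-step affine chain lands on center (5/12, -1/12), radius 1/30
for y3, the 1-step affine chain lands on center (0, -1/2), radius 1/6


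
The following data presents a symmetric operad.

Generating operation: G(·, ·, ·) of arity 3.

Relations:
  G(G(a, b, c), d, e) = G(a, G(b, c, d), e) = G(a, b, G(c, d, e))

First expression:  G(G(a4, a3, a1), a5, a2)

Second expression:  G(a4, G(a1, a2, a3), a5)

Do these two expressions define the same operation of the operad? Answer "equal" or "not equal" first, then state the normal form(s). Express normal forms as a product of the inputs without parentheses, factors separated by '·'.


not equal — first a4 · a3 · a1 · a5 · a2, second a4 · a1 · a2 · a3 · a5

Normal form of the first expression: a4 · a3 · a1 · a5 · a2
Normal form of the second expression: a4 · a1 · a2 · a3 · a5
Different reductions; not equal.


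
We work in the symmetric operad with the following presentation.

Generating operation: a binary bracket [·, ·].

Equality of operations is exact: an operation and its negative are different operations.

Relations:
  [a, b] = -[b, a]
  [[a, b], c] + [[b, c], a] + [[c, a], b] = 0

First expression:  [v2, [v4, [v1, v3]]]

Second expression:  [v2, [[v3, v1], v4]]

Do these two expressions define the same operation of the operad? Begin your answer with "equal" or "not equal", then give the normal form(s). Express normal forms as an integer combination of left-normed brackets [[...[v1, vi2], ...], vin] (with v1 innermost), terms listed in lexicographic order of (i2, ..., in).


The first expression reduces to [[[v1, v3], v4], v2]
The second expression reduces to [[[v1, v3], v4], v2]
One common form — equal.

equal; both compose to [[[v1, v3], v4], v2]


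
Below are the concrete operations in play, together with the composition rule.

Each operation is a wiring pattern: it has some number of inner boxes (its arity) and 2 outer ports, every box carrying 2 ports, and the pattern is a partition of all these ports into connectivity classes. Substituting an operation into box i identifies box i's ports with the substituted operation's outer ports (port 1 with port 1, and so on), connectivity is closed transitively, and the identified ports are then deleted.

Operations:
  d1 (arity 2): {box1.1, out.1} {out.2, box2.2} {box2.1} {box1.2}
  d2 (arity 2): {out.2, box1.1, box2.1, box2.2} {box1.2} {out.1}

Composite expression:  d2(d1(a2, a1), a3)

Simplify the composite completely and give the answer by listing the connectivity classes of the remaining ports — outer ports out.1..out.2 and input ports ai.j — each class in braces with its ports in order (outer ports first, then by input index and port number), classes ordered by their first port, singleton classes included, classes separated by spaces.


{out.1} {out.2, a2.1, a3.1, a3.2} {a1.1} {a1.2} {a2.2}

Substituting into d2 glues patterns; closure does the rest.
stage d1: inputs (a2, a1), connectivity {out.1, a2.1} {out.2, a1.2} {a1.1} {a2.2}, out.j its boundary
stage d2: inputs (a2, a1, a3), connectivity {out.1} {out.2, a2.1, a3.1, a3.2} {a1.1} {a1.2} {a2.2}, out.j its boundary


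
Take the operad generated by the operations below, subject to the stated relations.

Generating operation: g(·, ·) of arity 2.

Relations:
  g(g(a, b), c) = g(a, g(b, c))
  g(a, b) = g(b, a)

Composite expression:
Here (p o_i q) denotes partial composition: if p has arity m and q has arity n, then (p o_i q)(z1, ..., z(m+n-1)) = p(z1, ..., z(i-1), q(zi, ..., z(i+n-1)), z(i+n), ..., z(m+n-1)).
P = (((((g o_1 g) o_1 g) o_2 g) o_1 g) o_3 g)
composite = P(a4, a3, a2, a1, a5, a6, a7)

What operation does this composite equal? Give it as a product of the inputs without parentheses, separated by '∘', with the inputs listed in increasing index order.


Both nesting and order wash out for g; what remains is which a's occur.
g(a4, a3) spells out as a4 ∘ a3
g(a2, a1) spells out as a2 ∘ a1
g(g(a2, a1), a5) spells out as a2 ∘ a1 ∘ a5
g(g(a4, a3), g(g(a2, a1), a5)) spells out as a4 ∘ a3 ∘ a2 ∘ a1 ∘ a5
g(g(g(a4, a3), g(g(a2, a1), a5)), a6) spells out as a4 ∘ a3 ∘ a2 ∘ a1 ∘ a5 ∘ a6
g(g(g(g(a4, a3), g(g(a2, a1), a5)), a6), a7) spells out as a4 ∘ a3 ∘ a2 ∘ a1 ∘ a5 ∘ a6 ∘ a7
the factors in increasing index order: a1 ∘ a2 ∘ a3 ∘ a4 ∘ a5 ∘ a6 ∘ a7

a1 ∘ a2 ∘ a3 ∘ a4 ∘ a5 ∘ a6 ∘ a7


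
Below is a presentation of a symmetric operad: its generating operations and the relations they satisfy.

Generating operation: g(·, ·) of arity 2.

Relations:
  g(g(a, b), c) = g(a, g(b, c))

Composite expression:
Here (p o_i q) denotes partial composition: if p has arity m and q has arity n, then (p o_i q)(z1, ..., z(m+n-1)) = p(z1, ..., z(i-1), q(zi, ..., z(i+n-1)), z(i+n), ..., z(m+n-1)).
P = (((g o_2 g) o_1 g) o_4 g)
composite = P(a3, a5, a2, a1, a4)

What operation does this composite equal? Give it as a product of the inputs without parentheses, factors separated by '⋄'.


Under associativity of g, the answer is the a's in reading order.
g(a3, a5) linearizes to a3 ⋄ a5
g(a1, a4) linearizes to a1 ⋄ a4
g(a2, g(a1, a4)) linearizes to a2 ⋄ a1 ⋄ a4
g(g(a3, a5), g(a2, g(a1, a4))) linearizes to a3 ⋄ a5 ⋄ a2 ⋄ a1 ⋄ a4

a3 ⋄ a5 ⋄ a2 ⋄ a1 ⋄ a4


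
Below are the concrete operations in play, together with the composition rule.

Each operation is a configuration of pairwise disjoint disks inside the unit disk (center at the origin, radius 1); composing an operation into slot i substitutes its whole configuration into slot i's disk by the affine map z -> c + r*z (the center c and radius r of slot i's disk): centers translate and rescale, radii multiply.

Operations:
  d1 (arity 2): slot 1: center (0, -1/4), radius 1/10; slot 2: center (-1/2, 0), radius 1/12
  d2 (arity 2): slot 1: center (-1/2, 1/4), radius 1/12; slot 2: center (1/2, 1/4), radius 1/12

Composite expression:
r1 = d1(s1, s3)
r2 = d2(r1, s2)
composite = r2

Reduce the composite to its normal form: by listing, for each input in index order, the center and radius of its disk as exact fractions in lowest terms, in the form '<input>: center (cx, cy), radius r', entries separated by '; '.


s1: center (-1/2, 11/48), radius 1/120; s2: center (1/2, 1/4), radius 1/12; s3: center (-13/24, 1/4), radius 1/144

Nesting under d2 composes maps z -> c + r*z down each s-path.
for s1, the 2-step affine chain lands on center (-1/2, 11/48), radius 1/120
for s3, the 2-step affine chain lands on center (-13/24, 1/4), radius 1/144
for s2, the 1-step affine chain lands on center (1/2, 1/4), radius 1/12


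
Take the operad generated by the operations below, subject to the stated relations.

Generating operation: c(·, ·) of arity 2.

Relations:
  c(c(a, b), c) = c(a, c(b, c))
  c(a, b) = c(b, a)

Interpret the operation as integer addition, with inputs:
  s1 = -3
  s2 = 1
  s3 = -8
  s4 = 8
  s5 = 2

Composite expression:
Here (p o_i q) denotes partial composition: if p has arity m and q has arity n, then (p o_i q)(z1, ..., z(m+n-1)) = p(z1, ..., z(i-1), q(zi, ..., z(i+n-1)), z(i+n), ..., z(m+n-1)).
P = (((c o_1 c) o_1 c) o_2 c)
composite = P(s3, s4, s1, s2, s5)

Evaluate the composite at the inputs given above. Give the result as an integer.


0


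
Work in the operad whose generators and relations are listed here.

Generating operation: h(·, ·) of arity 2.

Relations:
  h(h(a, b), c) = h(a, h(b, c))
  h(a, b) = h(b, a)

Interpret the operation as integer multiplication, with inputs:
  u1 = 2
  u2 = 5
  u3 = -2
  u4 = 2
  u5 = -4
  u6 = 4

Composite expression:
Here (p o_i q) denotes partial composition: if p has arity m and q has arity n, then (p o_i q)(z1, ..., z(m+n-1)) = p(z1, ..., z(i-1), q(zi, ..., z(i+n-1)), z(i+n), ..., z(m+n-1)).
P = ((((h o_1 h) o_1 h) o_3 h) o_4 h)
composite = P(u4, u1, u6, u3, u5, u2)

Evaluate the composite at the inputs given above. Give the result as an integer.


h(u4, u1) = 4
h(u3, u5) = 8
h(u6, h(u3, u5)) = 32
h(h(u4, u1), h(u6, h(u3, u5))) = 128
h(h(h(u4, u1), h(u6, h(u3, u5))), u2) = 640

640


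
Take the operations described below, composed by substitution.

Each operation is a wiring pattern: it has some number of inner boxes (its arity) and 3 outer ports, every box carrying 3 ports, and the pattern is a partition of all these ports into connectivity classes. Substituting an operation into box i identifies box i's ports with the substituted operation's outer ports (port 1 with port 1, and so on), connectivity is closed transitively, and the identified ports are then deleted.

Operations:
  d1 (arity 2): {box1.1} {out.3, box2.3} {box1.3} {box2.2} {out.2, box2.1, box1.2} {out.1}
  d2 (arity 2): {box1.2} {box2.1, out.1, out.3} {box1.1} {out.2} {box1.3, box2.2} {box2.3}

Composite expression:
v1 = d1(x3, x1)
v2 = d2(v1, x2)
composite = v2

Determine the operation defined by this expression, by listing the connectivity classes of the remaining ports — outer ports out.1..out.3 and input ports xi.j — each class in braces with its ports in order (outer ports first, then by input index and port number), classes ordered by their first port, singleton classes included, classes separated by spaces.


{out.1, out.3, x2.1} {out.2} {x1.1, x3.2} {x1.2} {x1.3, x2.2} {x2.3} {x3.1} {x3.3}

After gluing at d2, chains via deleted ports link the x-ports.
composing d1 on (x3, x1), with out.j its own outer ports: {out.1} {out.2, x1.1, x3.2} {out.3, x1.3} {x1.2} {x3.1} {x3.3}
composing d2 on (x3, x1, x2), with out.j its own outer ports: {out.1, out.3, x2.1} {out.2} {x1.1, x3.2} {x1.2} {x1.3, x2.2} {x2.3} {x3.1} {x3.3}


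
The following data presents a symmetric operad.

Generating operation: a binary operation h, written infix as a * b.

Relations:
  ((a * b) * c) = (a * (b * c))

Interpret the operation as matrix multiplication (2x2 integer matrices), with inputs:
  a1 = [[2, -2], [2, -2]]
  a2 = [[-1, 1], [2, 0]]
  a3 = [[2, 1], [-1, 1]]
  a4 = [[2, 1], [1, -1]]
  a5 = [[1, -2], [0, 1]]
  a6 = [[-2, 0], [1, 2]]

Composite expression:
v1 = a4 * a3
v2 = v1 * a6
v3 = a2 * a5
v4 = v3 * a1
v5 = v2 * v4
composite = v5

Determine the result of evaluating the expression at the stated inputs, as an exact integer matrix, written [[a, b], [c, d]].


(a4 * a3) = [[3, 3], [3, 0]]
((a4 * a3) * a6) = [[-3, 6], [-6, 0]]
(a2 * a5) = [[-1, 3], [2, -4]]
((a2 * a5) * a1) = [[4, -4], [-4, 4]]
(((a4 * a3) * a6) * ((a2 * a5) * a1)) = [[-36, 36], [-24, 24]]

[[-36, 36], [-24, 24]]


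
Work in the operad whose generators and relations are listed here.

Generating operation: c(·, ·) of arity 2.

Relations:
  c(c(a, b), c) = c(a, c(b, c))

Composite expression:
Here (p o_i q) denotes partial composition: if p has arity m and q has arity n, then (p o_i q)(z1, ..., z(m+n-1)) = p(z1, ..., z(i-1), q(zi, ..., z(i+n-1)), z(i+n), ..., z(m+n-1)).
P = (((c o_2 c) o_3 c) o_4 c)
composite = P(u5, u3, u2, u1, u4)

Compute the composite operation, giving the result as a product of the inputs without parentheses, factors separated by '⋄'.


Every regrouping of c is equal, so read the u-inputs in written order.
c(u1, u4) flattens to u1 ⋄ u4
c(u2, c(u1, u4)) flattens to u2 ⋄ u1 ⋄ u4
c(u3, c(u2, c(u1, u4))) flattens to u3 ⋄ u2 ⋄ u1 ⋄ u4
c(u5, c(u3, c(u2, c(u1, u4)))) flattens to u5 ⋄ u3 ⋄ u2 ⋄ u1 ⋄ u4

u5 ⋄ u3 ⋄ u2 ⋄ u1 ⋄ u4


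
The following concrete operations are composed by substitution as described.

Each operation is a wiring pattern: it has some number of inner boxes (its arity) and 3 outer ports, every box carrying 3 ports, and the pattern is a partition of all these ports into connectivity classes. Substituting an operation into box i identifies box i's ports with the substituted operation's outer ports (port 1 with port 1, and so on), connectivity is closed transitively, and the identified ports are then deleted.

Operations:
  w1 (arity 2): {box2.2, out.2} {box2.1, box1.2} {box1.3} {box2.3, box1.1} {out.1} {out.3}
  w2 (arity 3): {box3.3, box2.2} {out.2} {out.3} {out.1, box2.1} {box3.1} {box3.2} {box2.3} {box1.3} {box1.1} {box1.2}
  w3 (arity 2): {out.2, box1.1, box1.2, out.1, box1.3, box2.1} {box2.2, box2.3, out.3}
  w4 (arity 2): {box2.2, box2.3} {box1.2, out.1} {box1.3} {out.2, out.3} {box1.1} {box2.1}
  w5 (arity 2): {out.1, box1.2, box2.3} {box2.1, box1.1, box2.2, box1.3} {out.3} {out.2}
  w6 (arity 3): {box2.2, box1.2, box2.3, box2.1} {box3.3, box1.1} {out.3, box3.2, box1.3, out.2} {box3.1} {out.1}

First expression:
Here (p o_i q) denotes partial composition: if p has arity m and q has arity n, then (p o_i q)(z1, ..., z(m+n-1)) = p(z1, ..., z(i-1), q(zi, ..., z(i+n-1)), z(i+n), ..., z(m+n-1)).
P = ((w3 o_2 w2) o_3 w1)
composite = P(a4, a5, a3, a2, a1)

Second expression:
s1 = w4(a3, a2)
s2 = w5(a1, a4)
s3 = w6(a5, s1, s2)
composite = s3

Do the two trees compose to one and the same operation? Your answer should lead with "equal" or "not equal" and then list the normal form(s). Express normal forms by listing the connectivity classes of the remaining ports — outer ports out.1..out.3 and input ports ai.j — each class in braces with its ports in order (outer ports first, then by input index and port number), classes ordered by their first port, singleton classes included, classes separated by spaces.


not equal; the first gives {out.1, out.2, a4.1, a4.2, a4.3} {out.3} {a1.1} {a1.2} {a1.3, a2.2} {a2.1, a3.2} {a2.3, a3.1} {a3.3} {a5.1} {a5.2} {a5.3} and the second {out.1} {out.2, out.3, a5.3} {a1.1, a1.3, a4.1, a4.2} {a1.2, a4.3} {a2.1} {a2.2, a2.3} {a3.1} {a3.2, a5.2} {a3.3} {a5.1}

Normal form of the first expression: {out.1, out.2, a4.1, a4.2, a4.3} {out.3} {a1.1} {a1.2} {a1.3, a2.2} {a2.1, a3.2} {a2.3, a3.1} {a3.3} {a5.1} {a5.2} {a5.3}
Normal form of the second expression: {out.1} {out.2, out.3, a5.3} {a1.1, a1.3, a4.1, a4.2} {a1.2, a4.3} {a2.1} {a2.2, a2.3} {a3.1} {a3.2, a5.2} {a3.3} {a5.1}
No match — not equal.


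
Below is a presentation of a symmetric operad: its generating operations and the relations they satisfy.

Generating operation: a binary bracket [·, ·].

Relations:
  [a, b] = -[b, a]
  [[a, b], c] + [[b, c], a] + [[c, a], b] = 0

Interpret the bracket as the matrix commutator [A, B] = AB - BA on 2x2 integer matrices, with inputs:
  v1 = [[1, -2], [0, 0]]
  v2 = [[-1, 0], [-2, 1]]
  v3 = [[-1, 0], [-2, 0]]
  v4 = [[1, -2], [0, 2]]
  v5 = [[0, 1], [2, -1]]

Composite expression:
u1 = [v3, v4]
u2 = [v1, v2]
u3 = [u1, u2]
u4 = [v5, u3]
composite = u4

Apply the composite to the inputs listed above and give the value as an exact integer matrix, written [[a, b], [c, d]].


[[0, -8], [16, 0]]

[v3, v4] = [[-4, 2], [2, 4]]
[v1, v2] = [[4, -4], [2, -4]]
[[v3, v4], [v1, v2]] = [[12, 16], [32, -12]]
[v5, [[v3, v4], [v1, v2]]] = [[0, -8], [16, 0]]


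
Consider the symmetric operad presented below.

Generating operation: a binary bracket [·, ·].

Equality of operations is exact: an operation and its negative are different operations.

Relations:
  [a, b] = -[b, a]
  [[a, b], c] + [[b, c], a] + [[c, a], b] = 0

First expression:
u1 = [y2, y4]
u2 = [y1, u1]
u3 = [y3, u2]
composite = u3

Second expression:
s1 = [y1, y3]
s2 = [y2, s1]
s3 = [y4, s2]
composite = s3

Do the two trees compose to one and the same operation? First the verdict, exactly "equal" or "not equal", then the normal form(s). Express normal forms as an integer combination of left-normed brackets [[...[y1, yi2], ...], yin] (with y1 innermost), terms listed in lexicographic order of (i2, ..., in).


not equal — first -[[[y1, y2], y4], y3] + [[[y1, y4], y2], y3], second [[[y1, y3], y2], y4]

Normal form of the first expression: -[[[y1, y2], y4], y3] + [[[y1, y4], y2], y3]
Normal form of the second expression: [[[y1, y3], y2], y4]
Distinct normal forms: not equal.


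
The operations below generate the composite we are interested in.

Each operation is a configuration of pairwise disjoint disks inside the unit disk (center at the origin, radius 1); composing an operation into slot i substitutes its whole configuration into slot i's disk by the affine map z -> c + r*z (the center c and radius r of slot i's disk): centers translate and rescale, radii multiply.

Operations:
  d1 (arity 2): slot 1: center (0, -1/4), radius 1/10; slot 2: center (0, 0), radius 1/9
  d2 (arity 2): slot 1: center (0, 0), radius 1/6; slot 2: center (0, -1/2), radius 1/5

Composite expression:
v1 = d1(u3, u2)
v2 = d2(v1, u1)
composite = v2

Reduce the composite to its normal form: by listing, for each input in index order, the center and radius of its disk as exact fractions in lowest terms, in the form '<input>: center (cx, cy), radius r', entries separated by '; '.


u1: center (0, -1/2), radius 1/5; u2: center (0, 0), radius 1/54; u3: center (0, -1/24), radius 1/60

Affine substitution under d2: radii multiply and u-centers shift.
input u3: composing its 2 substitution steps yields center (0, -1/24), radius 1/60
input u2: composing its 2 substitution steps yields center (0, 0), radius 1/54
input u1: composing its 1 substitution step yields center (0, -1/2), radius 1/5


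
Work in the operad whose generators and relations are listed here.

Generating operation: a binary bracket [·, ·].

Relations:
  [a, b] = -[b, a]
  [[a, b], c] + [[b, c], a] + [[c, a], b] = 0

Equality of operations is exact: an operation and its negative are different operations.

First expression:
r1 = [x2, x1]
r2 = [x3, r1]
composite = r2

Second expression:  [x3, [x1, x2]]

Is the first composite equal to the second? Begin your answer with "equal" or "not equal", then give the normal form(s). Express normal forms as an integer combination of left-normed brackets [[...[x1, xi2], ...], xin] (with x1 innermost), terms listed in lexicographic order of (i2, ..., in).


not equal: they reduce to [[x1, x2], x3] and -[[x1, x2], x3]

The first expression reduces to [[x1, x2], x3]
The second expression reduces to -[[x1, x2], x3]
The normal forms differ: not equal.


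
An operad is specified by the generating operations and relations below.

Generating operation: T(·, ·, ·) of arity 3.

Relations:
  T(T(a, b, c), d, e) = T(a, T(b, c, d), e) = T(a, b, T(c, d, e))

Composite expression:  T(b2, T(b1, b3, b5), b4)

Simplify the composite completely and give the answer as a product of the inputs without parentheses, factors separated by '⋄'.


b2 ⋄ b1 ⋄ b3 ⋄ b5 ⋄ b4

Every regrouping of T is equal, so read the b-inputs in written order.
T(b1, b3, b5) unparenthesizes to b1 ⋄ b3 ⋄ b5
T(b2, T(b1, b3, b5), b4) unparenthesizes to b2 ⋄ b1 ⋄ b3 ⋄ b5 ⋄ b4


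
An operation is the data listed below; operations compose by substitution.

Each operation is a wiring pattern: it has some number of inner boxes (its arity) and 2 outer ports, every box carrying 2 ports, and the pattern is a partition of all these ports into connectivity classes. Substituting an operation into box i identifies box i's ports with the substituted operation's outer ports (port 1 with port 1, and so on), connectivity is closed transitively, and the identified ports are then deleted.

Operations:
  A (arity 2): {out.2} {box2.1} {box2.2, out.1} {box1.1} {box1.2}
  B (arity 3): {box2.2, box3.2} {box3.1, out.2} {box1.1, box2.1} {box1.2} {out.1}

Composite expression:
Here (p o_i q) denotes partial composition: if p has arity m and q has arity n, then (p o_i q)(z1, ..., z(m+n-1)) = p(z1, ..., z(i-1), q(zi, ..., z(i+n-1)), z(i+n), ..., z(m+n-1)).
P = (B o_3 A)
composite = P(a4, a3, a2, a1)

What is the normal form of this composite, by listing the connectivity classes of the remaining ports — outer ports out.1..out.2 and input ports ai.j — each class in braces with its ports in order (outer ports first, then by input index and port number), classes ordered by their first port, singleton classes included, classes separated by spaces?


{out.1} {out.2, a1.2} {a1.1} {a2.1} {a2.2} {a3.1, a4.1} {a3.2} {a4.2}


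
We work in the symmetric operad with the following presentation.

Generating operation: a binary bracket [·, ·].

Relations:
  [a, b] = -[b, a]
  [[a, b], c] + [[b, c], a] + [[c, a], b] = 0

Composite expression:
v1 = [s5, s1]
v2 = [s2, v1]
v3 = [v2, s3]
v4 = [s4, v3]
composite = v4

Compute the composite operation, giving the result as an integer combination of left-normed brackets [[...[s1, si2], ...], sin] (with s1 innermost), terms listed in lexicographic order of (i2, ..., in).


Left-normed coefficients sit on the s1-initial expansion words.
Composite bracket: [s4, [[s2, [s5, s1]], s3]]
Applying ab - ba throughout gives 16 signed words (2^4 = 16).
Coefficients come from the s1-initial words:
  sign of s1s5s2s3s4 is -1, so it contributes -[[[[s1, s5], s2], s3], s4]

-[[[[s1, s5], s2], s3], s4]


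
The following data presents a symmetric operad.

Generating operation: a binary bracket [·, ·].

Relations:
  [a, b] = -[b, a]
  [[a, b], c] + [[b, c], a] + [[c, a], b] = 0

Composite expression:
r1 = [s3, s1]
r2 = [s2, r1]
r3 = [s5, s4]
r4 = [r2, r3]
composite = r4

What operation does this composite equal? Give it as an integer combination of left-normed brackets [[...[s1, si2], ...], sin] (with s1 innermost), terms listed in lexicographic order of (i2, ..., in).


-[[[[s1, s3], s2], s4], s5] + [[[[s1, s3], s2], s5], s4]

A multilinear Lie element is pinned by s1-initial words (s1 innermost).
Composite bracket: [[s2, [s3, s1]], [s5, s4]]
Under [a, b] = ab - ba we get 16 signed associative words (2^4 = 16).
The s1-initial words carry the normal form:
  sign of s1s3s2s4s5 is -1, so it contributes -[[[[s1, s3], s2], s4], s5]
  sign of s1s3s2s5s4 is +1, so it contributes +[[[[s1, s3], s2], s5], s4]


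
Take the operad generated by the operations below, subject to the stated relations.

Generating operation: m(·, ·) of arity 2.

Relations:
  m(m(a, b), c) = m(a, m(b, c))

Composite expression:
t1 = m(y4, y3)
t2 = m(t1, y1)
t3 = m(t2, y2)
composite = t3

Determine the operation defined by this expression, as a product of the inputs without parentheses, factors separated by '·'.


y4 · y3 · y1 · y2

Key point: m is associative — brackets drop, the y-order remains.
m(y4, y3) collapses to y4 · y3
m(m(y4, y3), y1) collapses to y4 · y3 · y1
m(m(m(y4, y3), y1), y2) collapses to y4 · y3 · y1 · y2


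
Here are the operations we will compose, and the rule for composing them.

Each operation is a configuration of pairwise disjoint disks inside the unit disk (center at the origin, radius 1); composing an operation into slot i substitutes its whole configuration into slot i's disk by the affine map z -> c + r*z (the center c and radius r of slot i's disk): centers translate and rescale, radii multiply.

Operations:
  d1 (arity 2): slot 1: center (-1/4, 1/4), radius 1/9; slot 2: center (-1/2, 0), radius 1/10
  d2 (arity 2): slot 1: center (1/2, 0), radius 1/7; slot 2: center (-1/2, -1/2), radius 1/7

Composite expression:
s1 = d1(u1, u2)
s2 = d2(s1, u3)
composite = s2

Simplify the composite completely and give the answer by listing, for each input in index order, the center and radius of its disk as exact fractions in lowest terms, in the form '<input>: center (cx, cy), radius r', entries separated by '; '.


u1: center (13/28, 1/28), radius 1/63; u2: center (3/7, 0), radius 1/70; u3: center (-1/2, -1/2), radius 1/7

Below d2, radii multiply path by path; the u-disk centers shift.
u1: after 2 affine steps, its disk has center (13/28, 1/28), radius 1/63
u2: after 2 affine steps, its disk has center (3/7, 0), radius 1/70
u3: after 1 affine step, its disk has center (-1/2, -1/2), radius 1/7


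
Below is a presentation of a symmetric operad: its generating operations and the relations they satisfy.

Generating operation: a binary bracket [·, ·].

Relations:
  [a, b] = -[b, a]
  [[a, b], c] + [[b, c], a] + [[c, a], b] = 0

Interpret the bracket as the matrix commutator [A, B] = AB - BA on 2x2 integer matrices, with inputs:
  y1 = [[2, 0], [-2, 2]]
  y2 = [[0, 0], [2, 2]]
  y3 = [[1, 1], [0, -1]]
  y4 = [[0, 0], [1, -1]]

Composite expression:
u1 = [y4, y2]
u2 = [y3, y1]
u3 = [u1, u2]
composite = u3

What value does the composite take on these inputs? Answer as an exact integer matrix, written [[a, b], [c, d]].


[[0, 0], [16, 0]]

[y4, y2] = [[0, 0], [-4, 0]]
[y3, y1] = [[-2, 0], [4, 2]]
[[y4, y2], [y3, y1]] = [[0, 0], [16, 0]]


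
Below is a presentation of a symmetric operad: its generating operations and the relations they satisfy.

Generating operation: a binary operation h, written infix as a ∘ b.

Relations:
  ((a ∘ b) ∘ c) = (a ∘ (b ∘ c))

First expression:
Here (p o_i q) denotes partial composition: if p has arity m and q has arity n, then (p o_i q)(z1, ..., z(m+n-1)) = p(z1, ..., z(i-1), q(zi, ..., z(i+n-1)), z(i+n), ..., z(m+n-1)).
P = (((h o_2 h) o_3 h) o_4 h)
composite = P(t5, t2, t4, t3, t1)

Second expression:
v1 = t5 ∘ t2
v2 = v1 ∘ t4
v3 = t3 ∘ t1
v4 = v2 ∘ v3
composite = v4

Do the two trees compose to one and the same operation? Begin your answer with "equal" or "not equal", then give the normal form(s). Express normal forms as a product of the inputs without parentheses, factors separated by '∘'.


equal: each reduces to t5 ∘ t2 ∘ t4 ∘ t3 ∘ t1

The first expression reduces to t5 ∘ t2 ∘ t4 ∘ t3 ∘ t1
The second expression reduces to t5 ∘ t2 ∘ t4 ∘ t3 ∘ t1
One common form — equal.


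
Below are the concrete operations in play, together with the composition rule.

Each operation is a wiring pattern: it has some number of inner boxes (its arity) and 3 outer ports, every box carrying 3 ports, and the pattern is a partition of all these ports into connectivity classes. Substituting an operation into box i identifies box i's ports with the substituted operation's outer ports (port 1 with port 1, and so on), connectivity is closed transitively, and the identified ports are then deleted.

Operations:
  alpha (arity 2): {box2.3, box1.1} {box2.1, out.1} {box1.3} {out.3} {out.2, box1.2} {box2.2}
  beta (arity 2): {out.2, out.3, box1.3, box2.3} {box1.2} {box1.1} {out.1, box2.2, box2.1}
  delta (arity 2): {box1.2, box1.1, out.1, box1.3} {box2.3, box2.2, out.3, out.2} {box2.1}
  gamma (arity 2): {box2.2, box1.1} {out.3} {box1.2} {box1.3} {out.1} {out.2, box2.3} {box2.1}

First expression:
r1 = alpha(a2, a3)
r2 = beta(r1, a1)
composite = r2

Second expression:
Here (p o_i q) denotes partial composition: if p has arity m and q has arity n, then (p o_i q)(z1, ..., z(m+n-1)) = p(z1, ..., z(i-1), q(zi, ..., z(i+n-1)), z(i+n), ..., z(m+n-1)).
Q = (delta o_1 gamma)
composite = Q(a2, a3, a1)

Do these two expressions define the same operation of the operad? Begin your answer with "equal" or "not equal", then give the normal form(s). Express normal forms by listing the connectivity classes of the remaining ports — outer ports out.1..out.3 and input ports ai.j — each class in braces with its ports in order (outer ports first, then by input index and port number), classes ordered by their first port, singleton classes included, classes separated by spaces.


not equal — first {out.1, a1.1, a1.2} {out.2, out.3, a1.3} {a2.1, a3.3} {a2.2} {a2.3} {a3.1} {a3.2}, second {out.1, a3.3} {out.2, out.3, a1.2, a1.3} {a1.1} {a2.1, a3.2} {a2.2} {a2.3} {a3.1}

Reducing the first expression gives {out.1, a1.1, a1.2} {out.2, out.3, a1.3} {a2.1, a3.3} {a2.2} {a2.3} {a3.1} {a3.2}
Reducing the second expression gives {out.1, a3.3} {out.2, out.3, a1.2, a1.3} {a1.1} {a2.1, a3.2} {a2.2} {a2.3} {a3.1}
Different reductions; not equal.


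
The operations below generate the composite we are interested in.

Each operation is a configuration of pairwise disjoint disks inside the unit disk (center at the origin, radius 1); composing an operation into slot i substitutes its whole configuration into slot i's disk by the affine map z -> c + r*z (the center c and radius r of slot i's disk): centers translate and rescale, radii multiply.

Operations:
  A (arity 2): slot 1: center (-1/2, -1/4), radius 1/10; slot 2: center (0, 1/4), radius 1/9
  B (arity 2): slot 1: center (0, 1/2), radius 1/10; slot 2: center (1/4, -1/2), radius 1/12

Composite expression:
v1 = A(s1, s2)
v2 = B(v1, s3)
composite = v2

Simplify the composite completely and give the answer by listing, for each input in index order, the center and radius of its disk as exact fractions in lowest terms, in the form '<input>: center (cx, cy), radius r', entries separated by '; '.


Only the slot chain above each s matters under B; compose those maps.
s1 passes through 2 substitutions, ending at center (-1/20, 19/40), radius 1/100
s2 passes through 2 substitutions, ending at center (0, 21/40), radius 1/90
s3 passes through 1 substitution, ending at center (1/4, -1/2), radius 1/12

s1: center (-1/20, 19/40), radius 1/100; s2: center (0, 21/40), radius 1/90; s3: center (1/4, -1/2), radius 1/12


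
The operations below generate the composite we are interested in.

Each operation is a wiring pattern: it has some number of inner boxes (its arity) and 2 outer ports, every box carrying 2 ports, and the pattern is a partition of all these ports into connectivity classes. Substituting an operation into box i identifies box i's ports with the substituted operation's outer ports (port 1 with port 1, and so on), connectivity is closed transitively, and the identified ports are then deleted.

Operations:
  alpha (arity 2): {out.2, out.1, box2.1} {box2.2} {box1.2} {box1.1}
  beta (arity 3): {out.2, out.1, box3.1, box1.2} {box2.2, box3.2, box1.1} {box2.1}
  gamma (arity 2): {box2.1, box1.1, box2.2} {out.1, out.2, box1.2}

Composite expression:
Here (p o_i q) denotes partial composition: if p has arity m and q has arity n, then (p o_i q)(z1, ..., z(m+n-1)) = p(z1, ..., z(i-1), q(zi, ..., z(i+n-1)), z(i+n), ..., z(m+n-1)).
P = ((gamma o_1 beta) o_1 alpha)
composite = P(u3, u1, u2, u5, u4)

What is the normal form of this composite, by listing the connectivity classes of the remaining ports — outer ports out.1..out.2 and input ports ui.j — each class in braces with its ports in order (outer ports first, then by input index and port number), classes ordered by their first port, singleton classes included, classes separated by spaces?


Connectivity passes through glued gamma-boundaries; trace each wire chain.
alpha over (u3, u1) gives {out.1, out.2, u1.1} {u1.2} {u3.1} {u3.2}, out.j being that stage's outer ports
beta over (u3, u1, u2, u5) gives {out.1, out.2, u1.1, u2.2, u5.1, u5.2} {u1.2} {u2.1} {u3.1} {u3.2}, out.j being that stage's outer ports
gamma over (u3, u1, u2, u5, u4) gives {out.1, out.2, u1.1, u2.2, u4.1, u4.2, u5.1, u5.2} {u1.2} {u2.1} {u3.1} {u3.2}, out.j being that stage's outer ports

{out.1, out.2, u1.1, u2.2, u4.1, u4.2, u5.1, u5.2} {u1.2} {u2.1} {u3.1} {u3.2}


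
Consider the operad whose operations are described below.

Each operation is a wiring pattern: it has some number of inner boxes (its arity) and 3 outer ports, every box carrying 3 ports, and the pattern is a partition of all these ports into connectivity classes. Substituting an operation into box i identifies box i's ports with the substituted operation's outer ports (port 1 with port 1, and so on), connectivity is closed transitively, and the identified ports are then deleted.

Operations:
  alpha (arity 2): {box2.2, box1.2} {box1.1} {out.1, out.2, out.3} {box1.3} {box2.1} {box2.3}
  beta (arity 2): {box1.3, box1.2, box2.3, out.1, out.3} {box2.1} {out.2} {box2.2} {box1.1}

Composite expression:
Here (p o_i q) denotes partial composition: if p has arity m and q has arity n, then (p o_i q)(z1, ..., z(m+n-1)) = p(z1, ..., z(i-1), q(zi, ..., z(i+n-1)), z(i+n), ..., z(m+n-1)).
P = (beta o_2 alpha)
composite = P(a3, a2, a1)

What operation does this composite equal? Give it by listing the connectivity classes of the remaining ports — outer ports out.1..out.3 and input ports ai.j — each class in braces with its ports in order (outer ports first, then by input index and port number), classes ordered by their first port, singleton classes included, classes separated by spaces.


After gluing at beta, chains via deleted ports link the a-ports.
stage alpha: inputs (a2, a1), connectivity {out.1, out.2, out.3} {a1.1} {a1.2, a2.2} {a1.3} {a2.1} {a2.3}, out.j its boundary
stage beta: inputs (a3, a2, a1), connectivity {out.1, out.3, a3.2, a3.3} {out.2} {a1.1} {a1.2, a2.2} {a1.3} {a2.1} {a2.3} {a3.1}, out.j its boundary

{out.1, out.3, a3.2, a3.3} {out.2} {a1.1} {a1.2, a2.2} {a1.3} {a2.1} {a2.3} {a3.1}
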